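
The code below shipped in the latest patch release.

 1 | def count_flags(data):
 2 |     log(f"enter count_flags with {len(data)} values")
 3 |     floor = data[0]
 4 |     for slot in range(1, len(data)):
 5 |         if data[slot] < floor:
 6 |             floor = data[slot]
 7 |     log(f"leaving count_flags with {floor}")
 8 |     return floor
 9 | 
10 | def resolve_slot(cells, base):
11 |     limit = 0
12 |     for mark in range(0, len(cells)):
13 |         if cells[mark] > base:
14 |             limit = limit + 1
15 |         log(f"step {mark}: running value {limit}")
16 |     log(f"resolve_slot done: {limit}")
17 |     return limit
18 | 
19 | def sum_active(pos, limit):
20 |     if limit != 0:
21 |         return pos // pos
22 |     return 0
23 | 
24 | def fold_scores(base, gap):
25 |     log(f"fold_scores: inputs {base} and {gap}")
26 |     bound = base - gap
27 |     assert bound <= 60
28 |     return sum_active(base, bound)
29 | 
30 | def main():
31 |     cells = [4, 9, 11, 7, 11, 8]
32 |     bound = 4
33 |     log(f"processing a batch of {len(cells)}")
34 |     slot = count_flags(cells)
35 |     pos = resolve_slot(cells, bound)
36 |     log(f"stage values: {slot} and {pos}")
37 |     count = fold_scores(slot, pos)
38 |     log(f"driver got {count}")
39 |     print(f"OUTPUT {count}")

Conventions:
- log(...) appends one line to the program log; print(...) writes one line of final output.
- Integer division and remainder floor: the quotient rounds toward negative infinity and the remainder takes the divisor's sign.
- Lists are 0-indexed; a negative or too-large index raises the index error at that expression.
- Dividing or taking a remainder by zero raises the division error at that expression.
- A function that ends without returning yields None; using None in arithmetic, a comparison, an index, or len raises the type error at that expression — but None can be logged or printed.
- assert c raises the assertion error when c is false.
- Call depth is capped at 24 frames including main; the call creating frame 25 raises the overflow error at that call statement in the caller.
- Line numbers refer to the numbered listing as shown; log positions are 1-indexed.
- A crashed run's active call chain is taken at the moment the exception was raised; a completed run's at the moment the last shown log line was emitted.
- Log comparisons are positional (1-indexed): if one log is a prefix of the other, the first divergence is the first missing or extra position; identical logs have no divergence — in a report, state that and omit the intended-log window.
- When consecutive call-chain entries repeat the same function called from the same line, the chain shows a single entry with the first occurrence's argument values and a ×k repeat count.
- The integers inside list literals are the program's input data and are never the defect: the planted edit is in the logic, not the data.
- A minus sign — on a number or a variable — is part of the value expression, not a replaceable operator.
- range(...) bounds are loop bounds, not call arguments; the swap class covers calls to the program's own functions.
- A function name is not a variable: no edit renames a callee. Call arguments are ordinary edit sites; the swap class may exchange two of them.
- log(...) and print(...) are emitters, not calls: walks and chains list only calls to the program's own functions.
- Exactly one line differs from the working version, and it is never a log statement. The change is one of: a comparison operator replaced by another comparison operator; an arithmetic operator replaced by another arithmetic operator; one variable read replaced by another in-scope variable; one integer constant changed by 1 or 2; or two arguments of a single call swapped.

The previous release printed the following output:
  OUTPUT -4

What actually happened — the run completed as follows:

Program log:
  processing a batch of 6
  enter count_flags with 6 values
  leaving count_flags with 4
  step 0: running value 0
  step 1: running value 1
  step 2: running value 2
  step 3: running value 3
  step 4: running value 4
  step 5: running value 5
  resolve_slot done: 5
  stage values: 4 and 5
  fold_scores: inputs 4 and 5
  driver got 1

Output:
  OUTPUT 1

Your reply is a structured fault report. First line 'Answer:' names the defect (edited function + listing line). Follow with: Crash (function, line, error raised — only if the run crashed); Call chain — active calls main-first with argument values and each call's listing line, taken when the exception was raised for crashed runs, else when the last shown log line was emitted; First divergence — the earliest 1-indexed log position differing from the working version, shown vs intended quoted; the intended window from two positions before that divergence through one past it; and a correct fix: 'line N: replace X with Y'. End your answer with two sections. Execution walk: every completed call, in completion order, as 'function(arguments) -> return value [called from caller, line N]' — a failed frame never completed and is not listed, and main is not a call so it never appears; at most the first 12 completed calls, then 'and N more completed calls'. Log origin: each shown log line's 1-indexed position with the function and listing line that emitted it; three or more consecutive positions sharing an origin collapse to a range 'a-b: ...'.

Answer: the defect is in sum_active at line 21.
The tell: Everything matches until log position 13, which reads 'driver got 1' in place of 'driver got -4'.
Call chain: main.
First divergence: position 13 — shown 'driver got 1', intended 'driver got -4'.
Intended log window:
  11: stage values: 4 and 5
  12: fold_scores: inputs 4 and 5
  13: driver got -4
Execution walk:
  count_flags([4, 9, 11, 7, 11, 8]) -> 4  [called from main, line 34]
  resolve_slot([4, 9, 11, 7, 11, 8], 4) -> 5  [called from main, line 35]
  sum_active(4, -1) -> 1  [called from fold_scores, line 28]
  fold_scores(4, 5) -> 1  [called from main, line 37]
Origin of each log line:
  1 — main, line 33
  2 — count_flags, line 2
  3 — count_flags, line 7
  4-9 — resolve_slot, line 15
  10 — resolve_slot, line 16
  11 — main, line 36
  12 — fold_scores, line 25
  13 — main, line 38
A correct fix: line 21: replace `pos // pos` with `pos // limit`.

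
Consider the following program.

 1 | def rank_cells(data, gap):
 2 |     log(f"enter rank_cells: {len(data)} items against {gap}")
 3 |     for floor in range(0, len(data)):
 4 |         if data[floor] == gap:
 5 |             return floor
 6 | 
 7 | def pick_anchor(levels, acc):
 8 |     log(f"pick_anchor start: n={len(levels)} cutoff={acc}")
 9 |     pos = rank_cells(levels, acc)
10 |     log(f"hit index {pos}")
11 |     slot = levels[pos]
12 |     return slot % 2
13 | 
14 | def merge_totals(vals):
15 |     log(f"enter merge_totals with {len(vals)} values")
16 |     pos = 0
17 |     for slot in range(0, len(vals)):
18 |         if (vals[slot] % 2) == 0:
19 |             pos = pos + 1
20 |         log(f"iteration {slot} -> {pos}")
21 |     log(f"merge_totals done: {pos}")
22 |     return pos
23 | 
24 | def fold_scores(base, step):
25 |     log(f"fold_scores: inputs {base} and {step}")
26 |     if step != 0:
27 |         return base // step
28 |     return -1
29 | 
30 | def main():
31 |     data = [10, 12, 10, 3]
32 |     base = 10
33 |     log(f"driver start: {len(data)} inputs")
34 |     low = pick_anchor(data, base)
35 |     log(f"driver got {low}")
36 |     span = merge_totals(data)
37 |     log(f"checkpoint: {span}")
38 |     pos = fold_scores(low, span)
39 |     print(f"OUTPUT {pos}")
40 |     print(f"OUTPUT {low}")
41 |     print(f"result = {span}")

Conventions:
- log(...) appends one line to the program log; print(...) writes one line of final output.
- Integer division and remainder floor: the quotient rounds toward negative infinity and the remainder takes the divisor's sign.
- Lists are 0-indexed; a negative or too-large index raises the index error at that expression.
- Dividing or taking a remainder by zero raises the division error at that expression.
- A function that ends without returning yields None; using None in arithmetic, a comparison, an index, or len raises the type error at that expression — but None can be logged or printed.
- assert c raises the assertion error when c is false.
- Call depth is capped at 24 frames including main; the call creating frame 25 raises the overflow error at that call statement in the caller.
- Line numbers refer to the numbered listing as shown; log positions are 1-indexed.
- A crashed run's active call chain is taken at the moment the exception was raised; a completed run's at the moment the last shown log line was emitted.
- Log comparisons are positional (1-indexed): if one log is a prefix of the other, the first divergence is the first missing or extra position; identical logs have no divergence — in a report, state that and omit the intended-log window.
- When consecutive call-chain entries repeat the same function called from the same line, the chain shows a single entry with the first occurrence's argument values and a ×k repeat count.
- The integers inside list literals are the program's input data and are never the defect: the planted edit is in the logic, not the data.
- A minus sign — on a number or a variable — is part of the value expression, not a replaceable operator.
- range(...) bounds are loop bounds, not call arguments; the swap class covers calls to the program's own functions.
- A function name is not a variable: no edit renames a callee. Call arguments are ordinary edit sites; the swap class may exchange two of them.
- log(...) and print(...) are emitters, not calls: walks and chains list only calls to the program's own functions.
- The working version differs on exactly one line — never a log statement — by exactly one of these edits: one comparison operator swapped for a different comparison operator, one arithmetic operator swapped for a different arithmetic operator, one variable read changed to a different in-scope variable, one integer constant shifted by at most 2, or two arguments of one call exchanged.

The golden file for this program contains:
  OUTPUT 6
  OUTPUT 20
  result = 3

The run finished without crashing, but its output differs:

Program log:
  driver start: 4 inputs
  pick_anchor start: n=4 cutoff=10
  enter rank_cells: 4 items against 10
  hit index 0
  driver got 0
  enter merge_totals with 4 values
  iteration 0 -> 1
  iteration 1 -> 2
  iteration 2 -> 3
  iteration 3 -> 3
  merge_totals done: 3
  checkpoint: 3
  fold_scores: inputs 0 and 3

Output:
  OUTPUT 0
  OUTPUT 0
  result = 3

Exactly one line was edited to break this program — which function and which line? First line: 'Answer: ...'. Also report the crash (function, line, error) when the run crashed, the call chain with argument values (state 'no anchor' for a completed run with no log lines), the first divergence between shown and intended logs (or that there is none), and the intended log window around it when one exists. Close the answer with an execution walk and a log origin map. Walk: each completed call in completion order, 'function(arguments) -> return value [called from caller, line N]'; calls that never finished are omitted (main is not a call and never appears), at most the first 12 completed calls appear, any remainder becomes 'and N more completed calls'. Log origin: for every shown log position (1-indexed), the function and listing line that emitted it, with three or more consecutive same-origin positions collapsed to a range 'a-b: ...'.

Answer: the defect is in pick_anchor at line 12.
Key fact: The log first diverges at position 5: the faulty run prints 'driver got 0' where the working version prints 'driver got 20'.
Call chain: main -> fold_scores(0, 3) (called at line 38).
First divergence: position 5; shown 'driver got 0' vs intended 'driver got 20'.
Intended log window:
  3: enter rank_cells: 4 items against 10
  4: hit index 0
  5: driver got 20
  6: enter merge_totals with 4 values
Execution walk:
  rank_cells([10, 12, 10, 3], 10) -> 0  [called from pick_anchor, line 9]
  pick_anchor([10, 12, 10, 3], 10) -> 0  [called from main, line 34]
  merge_totals([10, 12, 10, 3]) -> 3  [called from main, line 36]
  fold_scores(0, 3) -> 0  [called from main, line 38]
Log line origins:
  1: logged in main at line 33
  2: logged in pick_anchor at line 8
  3: logged in rank_cells at line 2
  4: logged in pick_anchor at line 10
  5: logged in main at line 35
  6: logged in merge_totals at line 15
  7-10: logged in merge_totals at line 20
  11: logged in merge_totals at line 21
  12: logged in main at line 37
  13: logged in fold_scores at line 25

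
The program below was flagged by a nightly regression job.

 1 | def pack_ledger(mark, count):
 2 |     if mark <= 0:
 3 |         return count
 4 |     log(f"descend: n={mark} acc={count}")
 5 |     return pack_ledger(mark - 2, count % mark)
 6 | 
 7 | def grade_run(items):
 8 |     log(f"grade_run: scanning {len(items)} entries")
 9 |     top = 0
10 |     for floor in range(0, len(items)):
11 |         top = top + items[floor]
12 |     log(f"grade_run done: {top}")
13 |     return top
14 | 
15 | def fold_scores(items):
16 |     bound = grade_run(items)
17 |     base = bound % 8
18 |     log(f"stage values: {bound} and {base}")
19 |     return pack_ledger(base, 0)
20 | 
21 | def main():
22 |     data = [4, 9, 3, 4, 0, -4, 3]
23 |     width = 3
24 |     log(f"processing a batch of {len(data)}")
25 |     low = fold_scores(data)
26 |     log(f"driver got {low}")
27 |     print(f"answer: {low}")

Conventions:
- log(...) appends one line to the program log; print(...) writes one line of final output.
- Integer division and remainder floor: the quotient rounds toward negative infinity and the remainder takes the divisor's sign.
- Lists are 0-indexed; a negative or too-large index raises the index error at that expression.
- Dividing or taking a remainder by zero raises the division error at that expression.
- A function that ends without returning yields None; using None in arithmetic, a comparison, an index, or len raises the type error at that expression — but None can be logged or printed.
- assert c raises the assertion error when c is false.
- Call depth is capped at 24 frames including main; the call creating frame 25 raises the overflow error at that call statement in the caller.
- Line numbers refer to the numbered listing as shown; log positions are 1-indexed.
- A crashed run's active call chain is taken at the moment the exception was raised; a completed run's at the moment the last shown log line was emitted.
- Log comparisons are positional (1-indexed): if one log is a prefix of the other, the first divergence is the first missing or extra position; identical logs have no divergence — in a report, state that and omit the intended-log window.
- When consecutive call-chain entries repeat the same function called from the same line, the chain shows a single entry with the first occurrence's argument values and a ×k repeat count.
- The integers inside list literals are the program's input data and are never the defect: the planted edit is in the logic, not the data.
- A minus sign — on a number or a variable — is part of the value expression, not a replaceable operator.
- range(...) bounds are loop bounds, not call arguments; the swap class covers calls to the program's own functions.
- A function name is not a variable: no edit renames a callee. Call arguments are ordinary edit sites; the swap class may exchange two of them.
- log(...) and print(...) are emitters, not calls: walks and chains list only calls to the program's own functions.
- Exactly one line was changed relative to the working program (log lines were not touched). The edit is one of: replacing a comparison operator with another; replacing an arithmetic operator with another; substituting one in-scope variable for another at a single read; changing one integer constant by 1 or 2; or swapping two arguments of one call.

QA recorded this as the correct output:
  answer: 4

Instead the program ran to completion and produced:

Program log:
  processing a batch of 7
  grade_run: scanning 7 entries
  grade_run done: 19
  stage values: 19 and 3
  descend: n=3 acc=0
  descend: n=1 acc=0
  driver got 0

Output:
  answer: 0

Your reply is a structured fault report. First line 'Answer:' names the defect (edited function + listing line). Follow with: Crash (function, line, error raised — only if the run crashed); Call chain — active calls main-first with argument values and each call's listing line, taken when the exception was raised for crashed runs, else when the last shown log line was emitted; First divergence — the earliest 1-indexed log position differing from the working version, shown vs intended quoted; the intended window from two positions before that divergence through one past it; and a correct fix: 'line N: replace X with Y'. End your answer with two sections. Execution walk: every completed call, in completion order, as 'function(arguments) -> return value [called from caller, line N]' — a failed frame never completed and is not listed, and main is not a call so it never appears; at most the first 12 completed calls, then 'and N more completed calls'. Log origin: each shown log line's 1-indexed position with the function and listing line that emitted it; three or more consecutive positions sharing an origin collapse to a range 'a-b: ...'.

Answer: the defect is in pack_ledger at line 5.
The tell: The earliest visible damage is log position 6 — 'descend: n=1 acc=0' rather than the intended 'descend: n=1 acc=3'.
Call chain: main.
First divergence: position 6 — shown 'descend: n=1 acc=0', intended 'descend: n=1 acc=3'.
Intended log window:
  4: stage values: 19 and 3
  5: descend: n=3 acc=0
  6: descend: n=1 acc=3
  7: driver got 4
Execution walk:
  grade_run([4, 9, 3, 4, 0, -4, 3]) -> 19  [called from fold_scores, line 16]
  pack_ledger(-1, 0) -> 0  [called from pack_ledger, line 5]
  pack_ledger(1, 0) -> 0  [called from pack_ledger, line 5]
  pack_ledger(3, 0) -> 0  [called from fold_scores, line 19]
  fold_scores([4, 9, 3, 4, 0, -4, 3]) -> 0  [called from main, line 25]
Log line origins:
  1: emitted by main (line 24)
  2: emitted by grade_run (line 8)
  3: emitted by grade_run (line 12)
  4: emitted by fold_scores (line 18)
  5: emitted by pack_ledger (line 4)
  6: emitted by pack_ledger (line 4)
  7: emitted by main (line 26)
A correct fix: line 5: replace `%` with `+`.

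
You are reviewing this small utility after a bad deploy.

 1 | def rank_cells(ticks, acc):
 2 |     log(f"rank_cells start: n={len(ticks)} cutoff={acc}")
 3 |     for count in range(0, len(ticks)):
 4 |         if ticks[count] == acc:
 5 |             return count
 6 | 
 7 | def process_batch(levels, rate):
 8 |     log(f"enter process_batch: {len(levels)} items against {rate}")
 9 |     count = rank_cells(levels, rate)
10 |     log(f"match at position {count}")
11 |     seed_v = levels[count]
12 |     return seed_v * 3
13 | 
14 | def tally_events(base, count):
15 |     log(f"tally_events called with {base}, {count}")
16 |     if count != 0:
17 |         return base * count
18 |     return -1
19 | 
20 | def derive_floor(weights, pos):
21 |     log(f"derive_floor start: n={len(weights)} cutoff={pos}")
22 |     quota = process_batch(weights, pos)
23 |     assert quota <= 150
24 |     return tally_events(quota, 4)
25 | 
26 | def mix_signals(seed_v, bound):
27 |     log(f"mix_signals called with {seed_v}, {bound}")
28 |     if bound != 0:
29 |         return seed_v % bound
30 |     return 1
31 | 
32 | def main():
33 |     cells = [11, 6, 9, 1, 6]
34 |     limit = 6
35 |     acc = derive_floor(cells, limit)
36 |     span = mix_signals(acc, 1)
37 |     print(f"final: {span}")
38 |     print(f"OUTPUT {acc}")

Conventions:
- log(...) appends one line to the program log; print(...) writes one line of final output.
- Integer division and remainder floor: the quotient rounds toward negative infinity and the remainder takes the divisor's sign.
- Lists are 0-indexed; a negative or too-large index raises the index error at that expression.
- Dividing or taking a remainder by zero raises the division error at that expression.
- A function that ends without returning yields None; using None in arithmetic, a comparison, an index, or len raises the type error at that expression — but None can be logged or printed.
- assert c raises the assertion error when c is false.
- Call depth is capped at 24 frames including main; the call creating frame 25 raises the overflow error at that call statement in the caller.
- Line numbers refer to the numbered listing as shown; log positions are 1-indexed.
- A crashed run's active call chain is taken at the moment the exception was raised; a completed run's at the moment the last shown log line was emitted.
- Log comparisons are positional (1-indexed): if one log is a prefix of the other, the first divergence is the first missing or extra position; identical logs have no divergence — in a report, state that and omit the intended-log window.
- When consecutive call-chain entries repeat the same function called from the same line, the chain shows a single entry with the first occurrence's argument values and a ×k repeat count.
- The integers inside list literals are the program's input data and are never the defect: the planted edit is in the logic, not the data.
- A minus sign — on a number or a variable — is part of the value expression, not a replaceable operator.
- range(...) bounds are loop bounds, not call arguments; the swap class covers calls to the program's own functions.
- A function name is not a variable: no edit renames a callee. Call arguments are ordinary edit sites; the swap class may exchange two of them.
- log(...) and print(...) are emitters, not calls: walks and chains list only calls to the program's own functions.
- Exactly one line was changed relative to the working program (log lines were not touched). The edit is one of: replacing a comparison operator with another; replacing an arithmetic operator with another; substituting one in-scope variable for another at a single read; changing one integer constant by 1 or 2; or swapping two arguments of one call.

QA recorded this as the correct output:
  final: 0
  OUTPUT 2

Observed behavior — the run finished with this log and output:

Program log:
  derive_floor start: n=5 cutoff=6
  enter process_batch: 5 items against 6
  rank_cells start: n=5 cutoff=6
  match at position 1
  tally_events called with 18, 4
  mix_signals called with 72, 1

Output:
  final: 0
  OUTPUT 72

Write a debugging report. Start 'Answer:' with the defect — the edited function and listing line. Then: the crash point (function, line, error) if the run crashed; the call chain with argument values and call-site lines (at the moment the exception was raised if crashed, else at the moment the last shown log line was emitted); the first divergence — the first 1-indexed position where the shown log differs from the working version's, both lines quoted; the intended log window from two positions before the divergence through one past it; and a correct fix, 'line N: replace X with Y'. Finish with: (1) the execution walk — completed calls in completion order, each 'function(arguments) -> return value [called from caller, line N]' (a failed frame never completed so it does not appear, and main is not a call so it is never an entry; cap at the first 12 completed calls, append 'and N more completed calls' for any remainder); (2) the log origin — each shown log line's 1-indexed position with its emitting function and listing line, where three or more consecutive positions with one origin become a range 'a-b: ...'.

Answer: the defect is in tally_events at line 17.
Key fact: At log position 6 the runs split — shown 'mix_signals called with 72, 1', but the working version logs 'mix_signals called with 2, 1'.
Call chain: main -> mix_signals(72, 1) (called at line 36).
First divergence: position 6 — the shown line 'mix_signals called with 72, 1' should read 'mix_signals called with 2, 1'.
Intended log window:
  4: match at position 1
  5: tally_events called with 18, 4
  6: mix_signals called with 2, 1
Execution walk:
  rank_cells([11, 6, 9, 1, 6], 6) -> 1  [called from process_batch, line 9]
  process_batch([11, 6, 9, 1, 6], 6) -> 18  [called from derive_floor, line 22]
  tally_events(18, 4) -> 72  [called from derive_floor, line 24]
  derive_floor([11, 6, 9, 1, 6], 6) -> 72  [called from main, line 35]
  mix_signals(72, 1) -> 0  [called from main, line 36]
Log origin:
  1 — derive_floor, line 21
  2 — process_batch, line 8
  3 — rank_cells, line 2
  4 — process_batch, line 10
  5 — tally_events, line 15
  6 — mix_signals, line 27
A correct fix: line 17: replace `*` with `%`.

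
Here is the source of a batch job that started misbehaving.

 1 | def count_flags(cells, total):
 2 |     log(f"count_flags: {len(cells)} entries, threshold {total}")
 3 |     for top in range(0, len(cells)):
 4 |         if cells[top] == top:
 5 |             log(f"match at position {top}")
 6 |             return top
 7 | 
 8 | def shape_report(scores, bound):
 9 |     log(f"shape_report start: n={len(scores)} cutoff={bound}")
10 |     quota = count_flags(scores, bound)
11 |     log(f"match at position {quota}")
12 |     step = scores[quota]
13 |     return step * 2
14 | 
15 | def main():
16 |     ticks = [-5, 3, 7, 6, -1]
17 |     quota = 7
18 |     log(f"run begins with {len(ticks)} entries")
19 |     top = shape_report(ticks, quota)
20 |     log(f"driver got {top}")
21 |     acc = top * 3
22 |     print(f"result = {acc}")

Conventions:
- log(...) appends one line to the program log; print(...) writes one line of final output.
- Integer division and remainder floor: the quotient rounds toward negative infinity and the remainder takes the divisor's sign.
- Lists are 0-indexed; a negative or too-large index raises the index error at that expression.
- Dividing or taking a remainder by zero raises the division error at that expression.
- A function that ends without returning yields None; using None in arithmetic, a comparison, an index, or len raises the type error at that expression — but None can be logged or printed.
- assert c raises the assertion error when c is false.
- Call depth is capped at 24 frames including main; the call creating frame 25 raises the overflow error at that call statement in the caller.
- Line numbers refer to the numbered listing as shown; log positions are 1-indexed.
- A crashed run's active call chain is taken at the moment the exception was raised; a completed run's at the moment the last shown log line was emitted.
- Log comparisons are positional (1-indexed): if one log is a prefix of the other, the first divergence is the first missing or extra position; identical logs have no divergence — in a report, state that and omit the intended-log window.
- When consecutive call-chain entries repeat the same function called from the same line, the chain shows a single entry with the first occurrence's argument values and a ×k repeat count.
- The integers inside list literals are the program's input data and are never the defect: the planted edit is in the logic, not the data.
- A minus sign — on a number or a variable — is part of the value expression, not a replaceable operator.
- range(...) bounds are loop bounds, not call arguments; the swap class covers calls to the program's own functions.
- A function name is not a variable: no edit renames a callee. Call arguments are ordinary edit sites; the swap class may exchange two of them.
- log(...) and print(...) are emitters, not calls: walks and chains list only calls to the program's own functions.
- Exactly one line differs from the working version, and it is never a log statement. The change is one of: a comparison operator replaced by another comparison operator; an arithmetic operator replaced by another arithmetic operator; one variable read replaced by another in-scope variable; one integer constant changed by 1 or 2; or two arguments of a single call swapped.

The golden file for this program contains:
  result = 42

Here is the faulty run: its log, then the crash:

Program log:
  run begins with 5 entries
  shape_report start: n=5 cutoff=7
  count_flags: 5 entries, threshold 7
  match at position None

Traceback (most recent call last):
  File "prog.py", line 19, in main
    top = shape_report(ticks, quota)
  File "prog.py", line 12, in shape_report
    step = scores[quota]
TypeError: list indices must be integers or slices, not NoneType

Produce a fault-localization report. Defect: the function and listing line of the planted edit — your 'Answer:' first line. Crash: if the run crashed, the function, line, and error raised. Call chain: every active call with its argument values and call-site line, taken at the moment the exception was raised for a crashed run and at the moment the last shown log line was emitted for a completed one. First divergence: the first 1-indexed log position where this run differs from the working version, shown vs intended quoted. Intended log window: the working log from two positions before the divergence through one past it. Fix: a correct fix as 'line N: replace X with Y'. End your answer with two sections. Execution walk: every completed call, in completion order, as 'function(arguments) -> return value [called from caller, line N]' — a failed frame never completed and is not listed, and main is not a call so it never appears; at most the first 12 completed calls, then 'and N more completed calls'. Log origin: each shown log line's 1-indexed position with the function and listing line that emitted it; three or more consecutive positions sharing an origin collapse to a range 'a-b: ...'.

Answer: the defect is in count_flags at line 4.
Key fact: The log first diverges at position 4: the faulty run prints 'match at position None' where the working version prints 'match at position 2'.
Crash: shape_report, line 12, TypeError.
Call chain: main -> shape_report([-5, 3, 7, 6, -1], 7) (called at line 19).
First divergence: position 4 — the shown line 'match at position None' should read 'match at position 2'.
Intended log window:
  2: shape_report start: n=5 cutoff=7
  3: count_flags: 5 entries, threshold 7
  4: match at position 2
  5: match at position 2
Execution walk:
  count_flags([-5, 3, 7, 6, -1], 7) -> None  [called from shape_report, line 10]
Log origin:
  1: logged in main at line 18
  2: logged in shape_report at line 9
  3: logged in count_flags at line 2
  4: logged in shape_report at line 11
A correct fix: line 4: replace `cells[top] == top` with `cells[top] == total`.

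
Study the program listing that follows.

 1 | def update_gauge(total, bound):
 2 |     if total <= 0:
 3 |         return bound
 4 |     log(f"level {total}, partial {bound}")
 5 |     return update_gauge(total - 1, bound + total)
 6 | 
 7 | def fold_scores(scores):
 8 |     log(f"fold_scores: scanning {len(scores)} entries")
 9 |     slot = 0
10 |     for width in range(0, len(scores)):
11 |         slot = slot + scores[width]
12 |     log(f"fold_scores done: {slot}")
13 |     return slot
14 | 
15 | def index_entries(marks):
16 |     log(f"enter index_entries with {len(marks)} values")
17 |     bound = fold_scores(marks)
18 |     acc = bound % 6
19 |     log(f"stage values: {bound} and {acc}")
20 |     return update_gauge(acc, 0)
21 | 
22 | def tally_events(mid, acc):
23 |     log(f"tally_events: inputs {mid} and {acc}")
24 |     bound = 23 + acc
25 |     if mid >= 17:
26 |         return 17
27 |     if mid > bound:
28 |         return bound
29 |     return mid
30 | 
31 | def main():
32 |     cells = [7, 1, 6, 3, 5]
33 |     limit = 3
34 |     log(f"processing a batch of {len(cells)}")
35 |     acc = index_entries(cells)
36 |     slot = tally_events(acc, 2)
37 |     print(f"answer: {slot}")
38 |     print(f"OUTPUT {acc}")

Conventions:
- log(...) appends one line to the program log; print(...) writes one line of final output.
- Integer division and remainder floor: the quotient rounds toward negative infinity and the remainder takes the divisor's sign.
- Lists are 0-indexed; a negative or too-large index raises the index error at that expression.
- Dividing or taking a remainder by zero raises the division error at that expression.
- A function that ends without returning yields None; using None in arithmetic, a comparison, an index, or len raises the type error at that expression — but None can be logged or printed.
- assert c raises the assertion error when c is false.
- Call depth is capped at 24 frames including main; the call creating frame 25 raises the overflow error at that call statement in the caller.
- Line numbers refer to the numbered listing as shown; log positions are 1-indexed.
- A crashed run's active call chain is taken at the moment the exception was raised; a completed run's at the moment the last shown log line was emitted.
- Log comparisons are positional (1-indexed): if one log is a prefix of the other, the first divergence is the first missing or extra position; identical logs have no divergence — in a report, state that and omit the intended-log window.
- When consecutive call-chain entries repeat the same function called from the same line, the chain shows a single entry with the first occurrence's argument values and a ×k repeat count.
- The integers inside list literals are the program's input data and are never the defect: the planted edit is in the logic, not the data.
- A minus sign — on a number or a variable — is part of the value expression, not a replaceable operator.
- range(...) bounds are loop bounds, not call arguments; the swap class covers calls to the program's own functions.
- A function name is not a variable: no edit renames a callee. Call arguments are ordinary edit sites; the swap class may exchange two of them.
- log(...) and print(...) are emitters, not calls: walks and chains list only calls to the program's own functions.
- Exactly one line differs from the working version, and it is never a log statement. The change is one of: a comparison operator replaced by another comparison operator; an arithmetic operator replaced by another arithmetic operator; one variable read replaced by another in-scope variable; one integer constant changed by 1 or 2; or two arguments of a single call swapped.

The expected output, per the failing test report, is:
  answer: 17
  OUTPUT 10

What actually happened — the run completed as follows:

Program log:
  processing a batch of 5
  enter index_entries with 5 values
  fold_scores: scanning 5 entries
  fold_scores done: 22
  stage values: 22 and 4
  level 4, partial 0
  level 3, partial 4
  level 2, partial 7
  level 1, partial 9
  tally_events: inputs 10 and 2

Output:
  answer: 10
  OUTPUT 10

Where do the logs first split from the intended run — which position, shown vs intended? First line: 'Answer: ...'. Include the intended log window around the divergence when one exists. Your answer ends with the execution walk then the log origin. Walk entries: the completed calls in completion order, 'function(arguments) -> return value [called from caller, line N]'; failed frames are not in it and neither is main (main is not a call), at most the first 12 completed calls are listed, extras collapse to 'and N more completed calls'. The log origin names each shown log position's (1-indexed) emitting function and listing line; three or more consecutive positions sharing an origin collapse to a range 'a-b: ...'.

Answer: none; the two logs match at every position.
Execution walk:
  fold_scores([7, 1, 6, 3, 5]) -> 22  [called from index_entries, line 17]
  update_gauge(0, 10) -> 10  [called from update_gauge, line 5]
  update_gauge(1, 9) -> 10  [called from update_gauge, line 5]
  update_gauge(2, 7) -> 10  [called from update_gauge, line 5]
  update_gauge(3, 4) -> 10  [called from update_gauge, line 5]
  update_gauge(4, 0) -> 10  [called from index_entries, line 20]
  index_entries([7, 1, 6, 3, 5]) -> 10  [called from main, line 35]
  tally_events(10, 2) -> 10  [called from main, line 36]
Log origins:
  1: from main, line 34
  2: from index_entries, line 16
  3: from fold_scores, line 8
  4: from fold_scores, line 12
  5: from index_entries, line 19
  6-9: from update_gauge, line 4
  10: from tally_events, line 23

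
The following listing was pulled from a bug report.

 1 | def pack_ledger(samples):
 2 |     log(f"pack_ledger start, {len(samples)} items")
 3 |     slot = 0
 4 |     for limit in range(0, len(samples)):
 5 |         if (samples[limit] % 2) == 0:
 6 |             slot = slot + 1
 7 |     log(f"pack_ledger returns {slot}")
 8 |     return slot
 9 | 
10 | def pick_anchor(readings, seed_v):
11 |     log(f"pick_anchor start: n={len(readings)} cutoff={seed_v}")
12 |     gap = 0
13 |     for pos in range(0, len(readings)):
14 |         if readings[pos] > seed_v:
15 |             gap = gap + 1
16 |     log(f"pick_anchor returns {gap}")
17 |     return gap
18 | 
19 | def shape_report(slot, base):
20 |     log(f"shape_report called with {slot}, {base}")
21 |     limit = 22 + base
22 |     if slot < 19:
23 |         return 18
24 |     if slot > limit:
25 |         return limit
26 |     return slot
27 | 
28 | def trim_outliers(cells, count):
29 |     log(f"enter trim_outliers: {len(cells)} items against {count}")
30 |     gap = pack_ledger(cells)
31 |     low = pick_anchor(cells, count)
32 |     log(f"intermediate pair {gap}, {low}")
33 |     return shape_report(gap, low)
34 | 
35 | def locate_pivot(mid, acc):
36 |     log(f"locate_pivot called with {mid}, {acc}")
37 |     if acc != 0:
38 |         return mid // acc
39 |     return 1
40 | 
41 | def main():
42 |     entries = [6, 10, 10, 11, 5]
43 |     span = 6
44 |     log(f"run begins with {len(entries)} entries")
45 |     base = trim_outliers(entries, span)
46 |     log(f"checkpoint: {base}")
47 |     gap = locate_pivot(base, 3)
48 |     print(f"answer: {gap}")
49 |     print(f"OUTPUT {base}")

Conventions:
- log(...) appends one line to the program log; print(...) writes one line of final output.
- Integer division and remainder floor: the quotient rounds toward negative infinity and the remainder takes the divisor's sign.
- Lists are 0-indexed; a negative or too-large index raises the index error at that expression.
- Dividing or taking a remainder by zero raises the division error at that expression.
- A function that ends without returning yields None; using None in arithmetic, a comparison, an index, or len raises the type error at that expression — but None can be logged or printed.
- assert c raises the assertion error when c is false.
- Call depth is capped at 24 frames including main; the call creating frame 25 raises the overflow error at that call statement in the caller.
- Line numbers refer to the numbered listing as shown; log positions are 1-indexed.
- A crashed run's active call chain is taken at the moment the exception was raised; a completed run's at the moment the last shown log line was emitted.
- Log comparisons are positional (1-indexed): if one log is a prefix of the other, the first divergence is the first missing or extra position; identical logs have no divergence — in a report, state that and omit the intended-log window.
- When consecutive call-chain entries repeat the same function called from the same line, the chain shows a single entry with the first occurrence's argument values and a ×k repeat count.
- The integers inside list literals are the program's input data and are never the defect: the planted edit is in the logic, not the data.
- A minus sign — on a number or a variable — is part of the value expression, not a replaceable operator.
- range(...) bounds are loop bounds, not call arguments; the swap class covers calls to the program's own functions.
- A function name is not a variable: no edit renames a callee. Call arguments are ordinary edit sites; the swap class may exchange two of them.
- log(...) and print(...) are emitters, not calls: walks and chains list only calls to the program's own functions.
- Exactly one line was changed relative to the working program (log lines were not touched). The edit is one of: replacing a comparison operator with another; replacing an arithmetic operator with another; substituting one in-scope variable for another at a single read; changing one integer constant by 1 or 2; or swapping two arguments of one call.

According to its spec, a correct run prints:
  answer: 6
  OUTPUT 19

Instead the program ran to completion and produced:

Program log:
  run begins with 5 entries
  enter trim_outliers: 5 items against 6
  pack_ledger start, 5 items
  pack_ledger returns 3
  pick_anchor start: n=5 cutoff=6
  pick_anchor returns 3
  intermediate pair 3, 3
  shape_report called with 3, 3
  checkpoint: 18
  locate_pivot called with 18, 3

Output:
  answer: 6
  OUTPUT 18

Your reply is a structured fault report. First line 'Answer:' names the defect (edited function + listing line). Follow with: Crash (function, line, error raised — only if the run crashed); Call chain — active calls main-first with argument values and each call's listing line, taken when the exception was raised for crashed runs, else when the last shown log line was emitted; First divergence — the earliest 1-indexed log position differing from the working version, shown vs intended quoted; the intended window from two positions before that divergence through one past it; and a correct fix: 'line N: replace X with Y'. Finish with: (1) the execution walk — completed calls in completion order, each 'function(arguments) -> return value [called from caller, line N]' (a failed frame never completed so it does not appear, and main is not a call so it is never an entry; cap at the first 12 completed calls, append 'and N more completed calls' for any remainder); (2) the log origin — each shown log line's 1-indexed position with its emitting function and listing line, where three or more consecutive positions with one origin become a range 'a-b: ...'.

Answer: the defect is in shape_report at line 23.
Core observation: The log first diverges at position 9: the faulty run prints 'checkpoint: 18' where the working version prints 'checkpoint: 19'.
Call chain: main -> locate_pivot(18, 3) (called at line 47).
First divergence: position 9 — the shown line 'checkpoint: 18' should read 'checkpoint: 19'.
Intended log window:
  7: intermediate pair 3, 3
  8: shape_report called with 3, 3
  9: checkpoint: 19
  10: locate_pivot called with 19, 3
Execution walk:
  pack_ledger([6, 10, 10, 11, 5]) -> 3  [called from trim_outliers, line 30]
  pick_anchor([6, 10, 10, 11, 5], 6) -> 3  [called from trim_outliers, line 31]
  shape_report(3, 3) -> 18  [called from trim_outliers, line 33]
  trim_outliers([6, 10, 10, 11, 5], 6) -> 18  [called from main, line 45]
  locate_pivot(18, 3) -> 6  [called from main, line 47]
Log origins:
  1: from main, line 44
  2: from trim_outliers, line 29
  3: from pack_ledger, line 2
  4: from pack_ledger, line 7
  5: from pick_anchor, line 11
  6: from pick_anchor, line 16
  7: from trim_outliers, line 32
  8: from shape_report, line 20
  9: from main, line 46
  10: from locate_pivot, line 36
A correct fix: line 23: replace `18` with `19`.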